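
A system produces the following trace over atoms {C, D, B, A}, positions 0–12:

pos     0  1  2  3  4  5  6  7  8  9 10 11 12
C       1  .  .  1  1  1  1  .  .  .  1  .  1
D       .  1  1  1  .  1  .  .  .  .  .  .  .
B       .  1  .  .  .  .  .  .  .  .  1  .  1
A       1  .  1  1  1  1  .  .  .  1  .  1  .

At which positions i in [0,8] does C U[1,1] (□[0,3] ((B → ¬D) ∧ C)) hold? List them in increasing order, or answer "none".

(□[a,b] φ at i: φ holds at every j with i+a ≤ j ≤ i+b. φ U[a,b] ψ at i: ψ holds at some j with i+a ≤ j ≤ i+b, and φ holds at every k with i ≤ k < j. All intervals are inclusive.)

Evaluate at each i in [0,8]:
  i=0: ✗ (no rhs in [1,1])
  i=1: ✗ (no rhs in [2,2])
  i=2: ✗ (lhs fails at k=2 before rhs at j=3)
  i=3: ✗ (no rhs in [4,4])
  i=4: ✗ (no rhs in [5,5])
  i=5: ✗ (no rhs in [6,6])
  i=6: ✗ (no rhs in [7,7])
  i=7: ✗ (no rhs in [8,8])
  i=8: ✗ (no rhs in [9,9])

none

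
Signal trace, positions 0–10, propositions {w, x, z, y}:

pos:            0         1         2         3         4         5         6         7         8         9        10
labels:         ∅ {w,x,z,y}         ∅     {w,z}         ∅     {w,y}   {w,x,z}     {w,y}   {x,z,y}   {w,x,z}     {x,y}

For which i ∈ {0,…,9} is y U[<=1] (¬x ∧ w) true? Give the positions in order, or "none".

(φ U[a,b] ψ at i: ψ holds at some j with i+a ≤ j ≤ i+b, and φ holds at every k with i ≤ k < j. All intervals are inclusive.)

Evaluate at each i in [0,9]:
  i=0: ✗ (no rhs in [0,1])
  i=1: ✗ (no rhs in [1,2])
  i=2: ✗ (lhs fails at k=2 before rhs at j=3)
  i=3: ✓ (rhs at j=3)
  i=4: ✗ (lhs fails at k=4 before rhs at j=5)
  i=5: ✓ (rhs at j=5)
  i=6: ✗ (lhs fails at k=6 before rhs at j=7)
  i=7: ✓ (rhs at j=7)
  i=8: ✗ (no rhs in [8,9])
  i=9: ✗ (no rhs in [9,10])

3, 5, 7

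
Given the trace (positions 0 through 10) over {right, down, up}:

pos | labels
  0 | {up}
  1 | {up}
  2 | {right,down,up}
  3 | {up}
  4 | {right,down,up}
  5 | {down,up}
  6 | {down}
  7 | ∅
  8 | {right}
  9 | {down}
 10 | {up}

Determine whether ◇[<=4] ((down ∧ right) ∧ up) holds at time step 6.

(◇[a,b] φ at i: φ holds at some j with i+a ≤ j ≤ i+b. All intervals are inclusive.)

No

Check ((down ∧ right) ∧ up) at each j in [6,10]:
  j=6: false
  j=7: false
  j=8: false
  j=9: false
  j=10: false
No position in the window satisfies it → formula fails.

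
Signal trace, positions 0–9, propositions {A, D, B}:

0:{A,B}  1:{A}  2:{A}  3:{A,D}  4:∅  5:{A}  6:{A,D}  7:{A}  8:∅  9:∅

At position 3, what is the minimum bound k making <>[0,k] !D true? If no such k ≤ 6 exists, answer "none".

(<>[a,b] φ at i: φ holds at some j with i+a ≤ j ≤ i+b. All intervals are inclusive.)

Scan j = 3,4,… for !D:
  j=3: fails
  j=4: holds
First hit at j=4, so smallest k = 4-3 = 1.

1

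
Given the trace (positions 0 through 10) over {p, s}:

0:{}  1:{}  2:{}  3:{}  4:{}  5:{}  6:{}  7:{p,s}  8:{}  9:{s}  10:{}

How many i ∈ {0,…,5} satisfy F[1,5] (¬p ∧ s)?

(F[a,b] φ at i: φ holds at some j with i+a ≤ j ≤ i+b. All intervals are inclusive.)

Evaluate at each i in [0,5]:
  i=0: ✗ (none in [1,5])
  i=1: ✗ (none in [2,6])
  i=2: ✗ (none in [3,7])
  i=3: ✗ (none in [4,8])
  i=4: ✓ (witness j=9)
  i=5: ✓ (witness j=9)
Positions where it holds: {4, 5} → 2.

2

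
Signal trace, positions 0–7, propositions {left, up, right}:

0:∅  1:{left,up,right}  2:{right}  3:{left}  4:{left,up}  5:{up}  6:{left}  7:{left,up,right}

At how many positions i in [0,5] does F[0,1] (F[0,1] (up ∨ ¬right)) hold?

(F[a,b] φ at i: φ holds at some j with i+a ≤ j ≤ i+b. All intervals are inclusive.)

Evaluate at each i in [0,5]:
  i=0: ✓ (witness j=0)
  i=1: ✓ (witness j=1)
  i=2: ✓ (witness j=2)
  i=3: ✓ (witness j=3)
  i=4: ✓ (witness j=4)
  i=5: ✓ (witness j=5)
Positions where it holds: {0, 1, 2, 3, 4, 5} → 6.

6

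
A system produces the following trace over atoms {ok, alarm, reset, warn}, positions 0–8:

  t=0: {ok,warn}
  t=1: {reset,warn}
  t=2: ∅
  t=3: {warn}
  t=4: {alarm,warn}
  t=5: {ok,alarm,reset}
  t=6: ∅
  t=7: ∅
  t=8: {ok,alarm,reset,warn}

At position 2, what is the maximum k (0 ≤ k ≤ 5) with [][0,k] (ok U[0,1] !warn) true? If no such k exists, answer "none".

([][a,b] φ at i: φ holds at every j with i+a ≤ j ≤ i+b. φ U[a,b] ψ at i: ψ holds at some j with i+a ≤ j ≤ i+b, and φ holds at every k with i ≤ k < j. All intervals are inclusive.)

(ok U[0,1] !warn) must hold from j=2 onward; find where it first fails.
  j=2: holds
  j=3: fails
Holds on [2,2], so largest k = 0.

0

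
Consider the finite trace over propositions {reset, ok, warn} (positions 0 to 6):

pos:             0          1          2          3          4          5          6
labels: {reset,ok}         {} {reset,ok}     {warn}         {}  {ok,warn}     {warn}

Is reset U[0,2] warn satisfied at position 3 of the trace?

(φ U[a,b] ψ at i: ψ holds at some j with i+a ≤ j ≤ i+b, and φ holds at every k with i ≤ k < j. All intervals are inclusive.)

Need some j in [3,5] with warn, and reset at every k in [3,j-1].
  j=3: warn holds; no prefix to check → satisfied.

Yes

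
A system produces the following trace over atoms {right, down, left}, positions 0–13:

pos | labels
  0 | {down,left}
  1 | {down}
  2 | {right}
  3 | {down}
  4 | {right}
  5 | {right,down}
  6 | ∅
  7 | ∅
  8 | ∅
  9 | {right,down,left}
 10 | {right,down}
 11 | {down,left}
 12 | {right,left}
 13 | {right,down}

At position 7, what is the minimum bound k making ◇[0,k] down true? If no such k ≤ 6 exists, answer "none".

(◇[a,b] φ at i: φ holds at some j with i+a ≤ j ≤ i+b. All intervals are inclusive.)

2

Scan j = 7,8,… for down:
  j=7: fails
  j=8: fails
  j=9: holds
First hit at j=9, so smallest k = 9-7 = 2.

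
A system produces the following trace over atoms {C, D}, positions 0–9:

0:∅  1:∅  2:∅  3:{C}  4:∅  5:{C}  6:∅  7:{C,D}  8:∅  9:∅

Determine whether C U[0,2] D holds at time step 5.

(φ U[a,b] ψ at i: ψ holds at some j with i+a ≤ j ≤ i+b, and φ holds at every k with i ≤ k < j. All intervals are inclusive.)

Need some j in [5,7] with D, and C at every k in [5,j-1].
  j=5: D false.
  j=6: D false.
  j=7: D holds, but C fails at k=6 → not this j.
No j in the window works → until fails.

No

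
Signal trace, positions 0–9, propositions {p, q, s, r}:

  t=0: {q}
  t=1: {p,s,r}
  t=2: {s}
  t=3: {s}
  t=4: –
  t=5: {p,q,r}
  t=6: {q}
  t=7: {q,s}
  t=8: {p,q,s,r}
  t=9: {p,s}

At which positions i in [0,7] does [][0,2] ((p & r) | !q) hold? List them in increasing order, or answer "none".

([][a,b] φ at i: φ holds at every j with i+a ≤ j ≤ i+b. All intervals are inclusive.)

1, 2, 3

Evaluate at each i in [0,7]:
  i=0: ✗ (fails at j=0)
  i=1: ✓ (all of [1,3])
  i=2: ✓ (all of [2,4])
  i=3: ✓ (all of [3,5])
  i=4: ✗ (fails at j=6)
  i=5: ✗ (fails at j=6)
  i=6: ✗ (fails at j=6)
  i=7: ✗ (fails at j=7)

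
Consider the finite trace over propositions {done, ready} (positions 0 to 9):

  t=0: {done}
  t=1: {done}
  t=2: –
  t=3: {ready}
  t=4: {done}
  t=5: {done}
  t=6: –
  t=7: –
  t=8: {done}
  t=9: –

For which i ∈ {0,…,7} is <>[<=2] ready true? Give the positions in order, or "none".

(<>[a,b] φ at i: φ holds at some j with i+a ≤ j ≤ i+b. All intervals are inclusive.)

1, 2, 3

Evaluate at each i in [0,7]:
  i=0: ✗ (none in [0,2])
  i=1: ✓ (witness j=3)
  i=2: ✓ (witness j=3)
  i=3: ✓ (witness j=3)
  i=4: ✗ (none in [4,6])
  i=5: ✗ (none in [5,7])
  i=6: ✗ (none in [6,8])
  i=7: ✗ (none in [7,9])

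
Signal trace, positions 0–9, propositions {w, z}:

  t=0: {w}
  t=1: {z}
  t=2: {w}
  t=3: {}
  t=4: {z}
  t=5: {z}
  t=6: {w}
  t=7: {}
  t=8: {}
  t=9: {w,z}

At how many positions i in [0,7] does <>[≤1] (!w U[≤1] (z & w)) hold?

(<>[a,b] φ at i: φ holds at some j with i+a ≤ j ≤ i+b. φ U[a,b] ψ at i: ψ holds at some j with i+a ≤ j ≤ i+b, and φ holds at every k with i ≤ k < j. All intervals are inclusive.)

1

Evaluate at each i in [0,7]:
  i=0: ✗ (none in [0,1])
  i=1: ✗ (none in [1,2])
  i=2: ✗ (none in [2,3])
  i=3: ✗ (none in [3,4])
  i=4: ✗ (none in [4,5])
  i=5: ✗ (none in [5,6])
  i=6: ✗ (none in [6,7])
  i=7: ✓ (witness j=8)
Positions where it holds: {7} → 1.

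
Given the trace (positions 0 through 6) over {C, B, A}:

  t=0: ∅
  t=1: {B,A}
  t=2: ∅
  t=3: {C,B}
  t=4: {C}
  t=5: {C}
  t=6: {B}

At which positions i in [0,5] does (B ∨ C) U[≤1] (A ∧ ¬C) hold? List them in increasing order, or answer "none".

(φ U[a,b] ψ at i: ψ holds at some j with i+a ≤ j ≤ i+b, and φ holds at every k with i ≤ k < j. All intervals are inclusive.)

Evaluate at each i in [0,5]:
  i=0: ✗ (lhs fails at k=0 before rhs at j=1)
  i=1: ✓ (rhs at j=1)
  i=2: ✗ (no rhs in [2,3])
  i=3: ✗ (no rhs in [3,4])
  i=4: ✗ (no rhs in [4,5])
  i=5: ✗ (no rhs in [5,6])

1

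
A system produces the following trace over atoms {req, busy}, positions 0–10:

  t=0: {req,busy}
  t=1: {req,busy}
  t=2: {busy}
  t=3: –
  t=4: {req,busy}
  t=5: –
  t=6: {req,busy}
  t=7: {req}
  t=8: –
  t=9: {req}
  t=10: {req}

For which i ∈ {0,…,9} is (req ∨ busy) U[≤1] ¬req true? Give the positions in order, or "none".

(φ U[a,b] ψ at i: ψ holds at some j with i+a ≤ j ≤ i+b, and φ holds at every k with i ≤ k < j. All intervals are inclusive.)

1, 2, 3, 4, 5, 7, 8

Evaluate at each i in [0,9]:
  i=0: ✗ (no rhs in [0,1])
  i=1: ✓ (rhs at j=2; lhs holds on [1,1])
  i=2: ✓ (rhs at j=2)
  i=3: ✓ (rhs at j=3)
  i=4: ✓ (rhs at j=5; lhs holds on [4,4])
  i=5: ✓ (rhs at j=5)
  i=6: ✗ (no rhs in [6,7])
  i=7: ✓ (rhs at j=8; lhs holds on [7,7])
  i=8: ✓ (rhs at j=8)
  i=9: ✗ (no rhs in [9,10])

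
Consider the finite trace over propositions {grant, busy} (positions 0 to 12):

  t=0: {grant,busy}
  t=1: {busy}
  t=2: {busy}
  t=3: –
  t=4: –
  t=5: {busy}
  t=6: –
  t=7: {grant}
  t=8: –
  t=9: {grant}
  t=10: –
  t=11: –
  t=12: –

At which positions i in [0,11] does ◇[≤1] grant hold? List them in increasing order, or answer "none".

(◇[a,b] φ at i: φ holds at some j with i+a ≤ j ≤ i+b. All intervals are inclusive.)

Evaluate at each i in [0,11]:
  i=0: ✓ (witness j=0)
  i=1: ✗ (none in [1,2])
  i=2: ✗ (none in [2,3])
  i=3: ✗ (none in [3,4])
  i=4: ✗ (none in [4,5])
  i=5: ✗ (none in [5,6])
  i=6: ✓ (witness j=7)
  i=7: ✓ (witness j=7)
  i=8: ✓ (witness j=9)
  i=9: ✓ (witness j=9)
  i=10: ✗ (none in [10,11])
  i=11: ✗ (none in [11,12])

0, 6, 7, 8, 9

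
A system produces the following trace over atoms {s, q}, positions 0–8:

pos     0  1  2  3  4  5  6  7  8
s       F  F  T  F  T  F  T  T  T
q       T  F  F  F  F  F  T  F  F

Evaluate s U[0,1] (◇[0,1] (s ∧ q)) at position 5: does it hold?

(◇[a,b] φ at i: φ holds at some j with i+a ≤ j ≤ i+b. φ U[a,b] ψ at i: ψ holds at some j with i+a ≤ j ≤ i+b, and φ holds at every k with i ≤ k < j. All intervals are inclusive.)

Need some j in [5,6] with ◇[0,1] (s ∧ q), and s at every k in [5,j-1].
  j=5: ◇[0,1] (s ∧ q) holds; no prefix to check → satisfied.

Yes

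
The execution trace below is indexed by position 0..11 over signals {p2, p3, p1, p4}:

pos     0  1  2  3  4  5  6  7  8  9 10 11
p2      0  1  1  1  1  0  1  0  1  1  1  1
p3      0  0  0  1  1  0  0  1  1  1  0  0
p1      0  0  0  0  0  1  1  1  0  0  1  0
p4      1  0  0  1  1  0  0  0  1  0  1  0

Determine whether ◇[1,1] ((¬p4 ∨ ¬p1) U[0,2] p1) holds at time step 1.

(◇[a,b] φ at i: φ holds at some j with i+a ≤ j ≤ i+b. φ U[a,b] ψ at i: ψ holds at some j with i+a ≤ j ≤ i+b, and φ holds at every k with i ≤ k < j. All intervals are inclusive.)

Does not hold

Check ((¬p4 ∨ ¬p1) U[0,2] p1) at each j in [2,2]:
  j=2: fails
No position in the window satisfies it → formula fails.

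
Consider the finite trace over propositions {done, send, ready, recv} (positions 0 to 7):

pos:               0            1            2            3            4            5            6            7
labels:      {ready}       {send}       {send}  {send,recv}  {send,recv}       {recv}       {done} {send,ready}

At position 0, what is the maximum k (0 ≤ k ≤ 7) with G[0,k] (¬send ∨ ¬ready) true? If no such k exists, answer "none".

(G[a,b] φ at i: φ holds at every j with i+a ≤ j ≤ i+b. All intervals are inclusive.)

(¬send ∨ ¬ready) must hold from j=0 onward; find where it first fails.
  j=0: holds
  j=1: holds
  j=2: holds
  j=3: holds
  j=4: holds
  j=5: holds
  j=6: holds
  j=7: fails
Holds on [0,6], so largest k = 6.

6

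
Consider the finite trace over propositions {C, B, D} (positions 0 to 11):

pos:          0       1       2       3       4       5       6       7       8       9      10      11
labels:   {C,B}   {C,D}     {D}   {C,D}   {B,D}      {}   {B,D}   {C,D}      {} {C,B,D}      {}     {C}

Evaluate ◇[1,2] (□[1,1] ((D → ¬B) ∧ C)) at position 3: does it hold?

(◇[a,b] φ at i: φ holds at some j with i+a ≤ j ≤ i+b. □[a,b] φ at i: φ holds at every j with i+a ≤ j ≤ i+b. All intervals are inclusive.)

Does not hold

Check □[1,1] ((D → ¬B) ∧ C) at each j in [4,5]:
  j=4: fails at 5
  j=5: fails at 6
No position in the window satisfies it → formula fails.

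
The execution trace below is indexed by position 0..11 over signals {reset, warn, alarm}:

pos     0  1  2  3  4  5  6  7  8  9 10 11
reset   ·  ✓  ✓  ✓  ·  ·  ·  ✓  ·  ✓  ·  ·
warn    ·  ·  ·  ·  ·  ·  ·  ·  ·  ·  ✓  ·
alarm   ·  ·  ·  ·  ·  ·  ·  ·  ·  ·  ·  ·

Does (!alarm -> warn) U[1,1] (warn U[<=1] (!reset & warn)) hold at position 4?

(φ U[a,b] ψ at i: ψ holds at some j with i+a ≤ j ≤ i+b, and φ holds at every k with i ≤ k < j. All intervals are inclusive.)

Does not hold

Need some j in [5,5] with (warn U[<=1] (!reset & warn)), and (!alarm -> warn) at every k in [4,j-1].
  j=5: (warn U[<=1] (!reset & warn)) — fails.
No j in the window works → until fails.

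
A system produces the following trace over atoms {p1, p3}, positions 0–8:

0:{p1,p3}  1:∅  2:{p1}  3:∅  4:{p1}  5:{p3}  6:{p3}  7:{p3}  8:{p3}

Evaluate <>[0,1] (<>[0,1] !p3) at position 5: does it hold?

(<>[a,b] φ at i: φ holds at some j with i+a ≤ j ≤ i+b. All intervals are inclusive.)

Does not hold

Check <>[0,1] !p3 at each j in [5,6]:
  j=5: fails (none in [5,6])
  j=6: fails (none in [6,7])
No position in the window satisfies it → formula fails.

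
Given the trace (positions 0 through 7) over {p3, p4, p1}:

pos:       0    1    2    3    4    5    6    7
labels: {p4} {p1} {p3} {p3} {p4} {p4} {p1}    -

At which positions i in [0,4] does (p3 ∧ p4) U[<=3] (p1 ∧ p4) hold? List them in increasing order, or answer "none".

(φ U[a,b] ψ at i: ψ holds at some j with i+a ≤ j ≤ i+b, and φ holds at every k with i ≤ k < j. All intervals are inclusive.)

none

Evaluate at each i in [0,4]:
  i=0: ✗ (no rhs in [0,3])
  i=1: ✗ (no rhs in [1,4])
  i=2: ✗ (no rhs in [2,5])
  i=3: ✗ (no rhs in [3,6])
  i=4: ✗ (no rhs in [4,7])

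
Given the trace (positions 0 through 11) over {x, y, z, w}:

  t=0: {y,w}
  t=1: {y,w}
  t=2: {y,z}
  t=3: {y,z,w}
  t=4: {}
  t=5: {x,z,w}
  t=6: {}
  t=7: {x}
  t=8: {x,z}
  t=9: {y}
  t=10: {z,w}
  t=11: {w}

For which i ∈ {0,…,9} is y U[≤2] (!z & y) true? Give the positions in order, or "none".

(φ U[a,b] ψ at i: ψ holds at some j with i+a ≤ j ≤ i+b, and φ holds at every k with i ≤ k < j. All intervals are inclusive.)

Evaluate at each i in [0,9]:
  i=0: ✓ (rhs at j=0)
  i=1: ✓ (rhs at j=1)
  i=2: ✗ (no rhs in [2,4])
  i=3: ✗ (no rhs in [3,5])
  i=4: ✗ (no rhs in [4,6])
  i=5: ✗ (no rhs in [5,7])
  i=6: ✗ (no rhs in [6,8])
  i=7: ✗ (lhs fails at k=7 before rhs at j=9)
  i=8: ✗ (lhs fails at k=8 before rhs at j=9)
  i=9: ✓ (rhs at j=9)

0, 1, 9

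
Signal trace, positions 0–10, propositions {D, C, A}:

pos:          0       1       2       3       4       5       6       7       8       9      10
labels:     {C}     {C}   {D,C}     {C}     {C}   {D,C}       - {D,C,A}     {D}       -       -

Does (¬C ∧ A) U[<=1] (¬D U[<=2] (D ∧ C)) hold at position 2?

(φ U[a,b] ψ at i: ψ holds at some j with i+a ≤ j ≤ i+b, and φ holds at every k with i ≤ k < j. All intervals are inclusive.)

Need some j in [2,3] with (¬D U[<=2] (D ∧ C)), and (¬C ∧ A) at every k in [2,j-1].
  j=2: (¬D U[<=2] (D ∧ C)) holds; no prefix to check → satisfied.

True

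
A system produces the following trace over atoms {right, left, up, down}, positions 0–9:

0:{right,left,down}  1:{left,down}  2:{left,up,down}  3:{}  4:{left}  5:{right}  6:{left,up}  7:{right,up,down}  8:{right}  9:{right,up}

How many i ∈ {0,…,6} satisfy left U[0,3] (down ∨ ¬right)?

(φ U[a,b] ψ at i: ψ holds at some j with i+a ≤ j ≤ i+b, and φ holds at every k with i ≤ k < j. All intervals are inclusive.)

6

Evaluate at each i in [0,6]:
  i=0: ✓ (rhs at j=0)
  i=1: ✓ (rhs at j=1)
  i=2: ✓ (rhs at j=2)
  i=3: ✓ (rhs at j=3)
  i=4: ✓ (rhs at j=4)
  i=5: ✗ (lhs fails at k=5 before rhs at j=6)
  i=6: ✓ (rhs at j=6)
Positions where it holds: {0, 1, 2, 3, 4, 6} → 6.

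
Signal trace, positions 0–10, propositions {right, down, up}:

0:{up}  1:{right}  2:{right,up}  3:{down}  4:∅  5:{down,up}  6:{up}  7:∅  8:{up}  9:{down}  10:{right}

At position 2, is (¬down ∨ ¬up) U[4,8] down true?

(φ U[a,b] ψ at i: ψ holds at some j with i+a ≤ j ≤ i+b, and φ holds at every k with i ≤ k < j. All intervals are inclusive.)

Need some j in [6,10] with down, and (¬down ∨ ¬up) at every k in [2,j-1].
  j=6: down false.
  j=7: down false.
  j=8: down false.
  j=9: down holds, but (¬down ∨ ¬up) fails at k=5 → not this j.
  j=10: down false.
No j in the window works → until fails.

No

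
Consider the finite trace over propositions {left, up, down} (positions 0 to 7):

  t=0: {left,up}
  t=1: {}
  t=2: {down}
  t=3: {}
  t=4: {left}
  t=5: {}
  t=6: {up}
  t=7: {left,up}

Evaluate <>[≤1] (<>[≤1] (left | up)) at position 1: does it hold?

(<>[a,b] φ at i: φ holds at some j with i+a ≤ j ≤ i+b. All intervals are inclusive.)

Does not hold

Check <>[≤1] (left | up) at each j in [1,2]:
  j=1: fails (none in [1,2])
  j=2: fails (none in [2,3])
No position in the window satisfies it → formula fails.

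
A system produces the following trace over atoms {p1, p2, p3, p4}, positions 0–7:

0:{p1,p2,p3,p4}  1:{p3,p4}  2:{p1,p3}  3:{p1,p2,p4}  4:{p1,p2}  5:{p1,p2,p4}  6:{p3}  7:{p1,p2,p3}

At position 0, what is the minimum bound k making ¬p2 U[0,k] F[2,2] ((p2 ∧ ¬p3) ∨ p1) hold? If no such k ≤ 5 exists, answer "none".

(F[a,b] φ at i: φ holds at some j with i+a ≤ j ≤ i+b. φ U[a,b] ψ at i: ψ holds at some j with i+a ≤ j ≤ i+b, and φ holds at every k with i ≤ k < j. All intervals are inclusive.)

0

Need earliest j ≥ 0 with F[2,2] ((p2 ∧ ¬p3) ∨ p1), and ¬p2 at every k in [0,j-1].
  j=0: rhs holds (empty prefix). k = 0.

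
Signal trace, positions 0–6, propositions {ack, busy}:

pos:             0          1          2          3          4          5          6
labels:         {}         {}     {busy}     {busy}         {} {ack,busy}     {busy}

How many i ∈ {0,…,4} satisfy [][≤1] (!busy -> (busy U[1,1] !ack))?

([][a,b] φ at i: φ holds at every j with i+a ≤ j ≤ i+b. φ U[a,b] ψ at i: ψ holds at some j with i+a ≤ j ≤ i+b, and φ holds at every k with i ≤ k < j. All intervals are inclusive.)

1

Evaluate at each i in [0,4]:
  i=0: ✗ (fails at j=0)
  i=1: ✗ (fails at j=1)
  i=2: ✓ (all of [2,3])
  i=3: ✗ (fails at j=4)
  i=4: ✗ (fails at j=4)
Positions where it holds: {2} → 1.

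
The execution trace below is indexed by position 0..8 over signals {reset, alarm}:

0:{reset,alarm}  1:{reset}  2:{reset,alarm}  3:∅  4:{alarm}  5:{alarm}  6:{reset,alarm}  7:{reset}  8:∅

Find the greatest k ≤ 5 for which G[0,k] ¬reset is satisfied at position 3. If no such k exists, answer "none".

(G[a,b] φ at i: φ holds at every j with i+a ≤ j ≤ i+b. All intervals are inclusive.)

¬reset must hold from j=3 onward; find where it first fails.
  j=3: holds
  j=4: holds
  j=5: holds
  j=6: fails
Holds on [3,5], so largest k = 2.

2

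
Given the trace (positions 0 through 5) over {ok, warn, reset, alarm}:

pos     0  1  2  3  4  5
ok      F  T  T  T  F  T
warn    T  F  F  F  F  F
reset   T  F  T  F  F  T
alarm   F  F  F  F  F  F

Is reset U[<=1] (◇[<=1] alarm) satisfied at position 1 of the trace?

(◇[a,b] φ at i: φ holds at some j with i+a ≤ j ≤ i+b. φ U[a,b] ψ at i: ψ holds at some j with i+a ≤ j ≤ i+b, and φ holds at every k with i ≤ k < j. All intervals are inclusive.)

Need some j in [1,2] with ◇[<=1] alarm, and reset at every k in [1,j-1].
  j=1: ◇[<=1] alarm — fails (none in [1,2]).
  j=2: ◇[<=1] alarm — fails (none in [2,3]).
No j in the window works → until fails.

False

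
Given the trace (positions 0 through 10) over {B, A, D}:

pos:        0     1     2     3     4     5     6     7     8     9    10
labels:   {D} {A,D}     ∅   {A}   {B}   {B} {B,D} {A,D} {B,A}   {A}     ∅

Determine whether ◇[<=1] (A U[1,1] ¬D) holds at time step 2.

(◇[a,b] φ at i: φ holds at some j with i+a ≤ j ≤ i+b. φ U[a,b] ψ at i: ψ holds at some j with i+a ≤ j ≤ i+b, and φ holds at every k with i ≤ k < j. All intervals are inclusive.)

Check (A U[1,1] ¬D) at each j in [2,3]:
  j=2: fails
  j=3: holds
Found at j=3 → formula holds.

True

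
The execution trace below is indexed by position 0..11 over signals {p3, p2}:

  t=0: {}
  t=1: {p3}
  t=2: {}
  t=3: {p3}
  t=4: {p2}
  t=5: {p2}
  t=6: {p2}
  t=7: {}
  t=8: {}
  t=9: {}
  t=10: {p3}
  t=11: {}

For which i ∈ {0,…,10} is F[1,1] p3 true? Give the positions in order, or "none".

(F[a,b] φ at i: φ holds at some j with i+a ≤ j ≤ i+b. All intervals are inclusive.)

Evaluate at each i in [0,10]:
  i=0: ✓ (witness j=1)
  i=1: ✗ (none in [2,2])
  i=2: ✓ (witness j=3)
  i=3: ✗ (none in [4,4])
  i=4: ✗ (none in [5,5])
  i=5: ✗ (none in [6,6])
  i=6: ✗ (none in [7,7])
  i=7: ✗ (none in [8,8])
  i=8: ✗ (none in [9,9])
  i=9: ✓ (witness j=10)
  i=10: ✗ (none in [11,11])

0, 2, 9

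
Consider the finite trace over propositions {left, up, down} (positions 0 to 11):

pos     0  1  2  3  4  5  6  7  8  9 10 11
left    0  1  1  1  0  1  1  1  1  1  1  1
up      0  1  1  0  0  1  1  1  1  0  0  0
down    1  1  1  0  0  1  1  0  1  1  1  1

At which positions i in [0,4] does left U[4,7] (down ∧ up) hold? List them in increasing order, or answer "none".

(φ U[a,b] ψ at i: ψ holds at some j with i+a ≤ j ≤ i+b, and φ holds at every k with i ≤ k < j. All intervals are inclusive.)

none

Evaluate at each i in [0,4]:
  i=0: ✗ (lhs fails at k=0 before rhs at j=5)
  i=1: ✗ (lhs fails at k=4 before rhs at j=5)
  i=2: ✗ (lhs fails at k=4 before rhs at j=6)
  i=3: ✗ (lhs fails at k=4 before rhs at j=8)
  i=4: ✗ (lhs fails at k=4 before rhs at j=8)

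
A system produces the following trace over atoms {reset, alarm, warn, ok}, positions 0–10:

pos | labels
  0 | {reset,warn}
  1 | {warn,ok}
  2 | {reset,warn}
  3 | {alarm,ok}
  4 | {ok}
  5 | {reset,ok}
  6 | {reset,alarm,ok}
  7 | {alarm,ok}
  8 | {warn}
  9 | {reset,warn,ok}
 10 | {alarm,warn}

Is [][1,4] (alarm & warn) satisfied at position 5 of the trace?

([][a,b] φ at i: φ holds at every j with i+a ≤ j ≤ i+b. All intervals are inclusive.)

Check (alarm & warn) at every j in [6,9]:
  j=6: false
  j=7: false
  j=8: false
  j=9: false
Fails at j=6 → formula fails.

False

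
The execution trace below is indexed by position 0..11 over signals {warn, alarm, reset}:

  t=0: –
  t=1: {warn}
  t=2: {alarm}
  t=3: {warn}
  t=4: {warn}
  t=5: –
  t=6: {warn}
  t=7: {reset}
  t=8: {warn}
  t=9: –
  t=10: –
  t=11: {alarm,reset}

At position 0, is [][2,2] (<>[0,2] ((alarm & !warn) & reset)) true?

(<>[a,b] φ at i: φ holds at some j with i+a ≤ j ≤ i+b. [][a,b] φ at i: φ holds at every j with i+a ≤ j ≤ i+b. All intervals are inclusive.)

Check <>[0,2] ((alarm & !warn) & reset) at every j in [2,2]:
  j=2: fails (none in [2,4])
Fails at j=2 → formula fails.

Does not hold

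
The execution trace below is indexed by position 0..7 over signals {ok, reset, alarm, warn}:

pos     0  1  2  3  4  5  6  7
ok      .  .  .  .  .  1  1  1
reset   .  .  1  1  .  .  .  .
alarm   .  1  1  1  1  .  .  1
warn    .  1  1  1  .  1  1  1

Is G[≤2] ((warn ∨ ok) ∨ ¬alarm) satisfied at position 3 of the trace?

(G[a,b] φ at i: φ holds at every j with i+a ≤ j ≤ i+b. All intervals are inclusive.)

No

Check ((warn ∨ ok) ∨ ¬alarm) at every j in [3,5]:
  j=3: true
  j=4: false
  j=5: true
Fails at j=4 → formula fails.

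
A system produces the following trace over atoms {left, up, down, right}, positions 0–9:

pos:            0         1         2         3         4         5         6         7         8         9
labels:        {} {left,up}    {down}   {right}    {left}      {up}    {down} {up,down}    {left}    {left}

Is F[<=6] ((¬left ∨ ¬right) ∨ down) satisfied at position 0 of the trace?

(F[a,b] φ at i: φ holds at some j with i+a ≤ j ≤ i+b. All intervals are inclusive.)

Check ((¬left ∨ ¬right) ∨ down) at each j in [0,6]:
  j=0: true
  j=1: true
  j=2: true
  j=3: true
  j=4: true
  j=5: true
  j=6: true
Found at j=0 → formula holds.

True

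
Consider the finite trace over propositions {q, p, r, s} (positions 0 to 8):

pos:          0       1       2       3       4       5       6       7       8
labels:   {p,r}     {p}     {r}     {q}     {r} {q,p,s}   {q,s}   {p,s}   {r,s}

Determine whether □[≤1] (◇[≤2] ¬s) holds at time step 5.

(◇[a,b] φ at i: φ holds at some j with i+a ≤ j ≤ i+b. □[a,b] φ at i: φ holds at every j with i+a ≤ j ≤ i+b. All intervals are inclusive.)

Check ◇[≤2] ¬s at every j in [5,6]:
  j=5: fails (none in [5,7])
  j=6: fails (none in [6,8])
Fails at j=5 → formula fails.

False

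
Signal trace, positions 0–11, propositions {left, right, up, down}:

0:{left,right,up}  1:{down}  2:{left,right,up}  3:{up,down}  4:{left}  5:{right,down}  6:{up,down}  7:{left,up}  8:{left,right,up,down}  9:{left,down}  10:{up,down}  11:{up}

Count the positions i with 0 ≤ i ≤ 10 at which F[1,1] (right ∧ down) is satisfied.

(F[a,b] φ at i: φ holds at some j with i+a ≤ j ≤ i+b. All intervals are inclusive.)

Evaluate at each i in [0,10]:
  i=0: ✗ (none in [1,1])
  i=1: ✗ (none in [2,2])
  i=2: ✗ (none in [3,3])
  i=3: ✗ (none in [4,4])
  i=4: ✓ (witness j=5)
  i=5: ✗ (none in [6,6])
  i=6: ✗ (none in [7,7])
  i=7: ✓ (witness j=8)
  i=8: ✗ (none in [9,9])
  i=9: ✗ (none in [10,10])
  i=10: ✗ (none in [11,11])
Positions where it holds: {4, 7} → 2.

2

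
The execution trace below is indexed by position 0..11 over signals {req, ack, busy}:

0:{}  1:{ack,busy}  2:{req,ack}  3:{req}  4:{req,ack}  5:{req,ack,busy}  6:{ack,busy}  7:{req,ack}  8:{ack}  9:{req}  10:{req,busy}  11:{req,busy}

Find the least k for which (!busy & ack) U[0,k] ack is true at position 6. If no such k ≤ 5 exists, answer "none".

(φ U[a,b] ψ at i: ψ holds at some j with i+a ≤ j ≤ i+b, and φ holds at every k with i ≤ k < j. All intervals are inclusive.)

Need earliest j ≥ 6 with ack, and (!busy & ack) at every k in [6,j-1].
  j=6: rhs holds (empty prefix). k = 0.

0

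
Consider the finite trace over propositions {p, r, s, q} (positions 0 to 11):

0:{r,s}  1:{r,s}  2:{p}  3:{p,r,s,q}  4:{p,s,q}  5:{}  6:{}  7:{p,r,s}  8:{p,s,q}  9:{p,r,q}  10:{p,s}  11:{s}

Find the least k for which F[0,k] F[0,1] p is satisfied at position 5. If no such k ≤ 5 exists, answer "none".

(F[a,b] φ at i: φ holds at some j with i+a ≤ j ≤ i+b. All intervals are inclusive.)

1

Scan j = 5,6,… for F[0,1] p:
  j=5: fails
  j=6: holds
First hit at j=6, so smallest k = 6-5 = 1.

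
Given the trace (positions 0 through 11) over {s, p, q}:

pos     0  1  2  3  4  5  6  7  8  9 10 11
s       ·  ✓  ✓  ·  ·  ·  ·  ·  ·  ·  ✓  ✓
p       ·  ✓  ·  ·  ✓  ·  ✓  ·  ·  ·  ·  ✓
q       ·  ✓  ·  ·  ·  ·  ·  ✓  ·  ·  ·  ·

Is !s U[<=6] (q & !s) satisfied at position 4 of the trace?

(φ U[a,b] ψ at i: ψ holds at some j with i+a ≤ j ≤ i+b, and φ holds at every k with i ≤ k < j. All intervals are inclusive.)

Need some j in [4,10] with (q & !s), and !s at every k in [4,j-1].
  j=4: (q & !s) false.
  j=5: (q & !s) false.
  j=6: (q & !s) false.
  j=7: (q & !s) holds; !s holds at every k in [4,6] → satisfied.

True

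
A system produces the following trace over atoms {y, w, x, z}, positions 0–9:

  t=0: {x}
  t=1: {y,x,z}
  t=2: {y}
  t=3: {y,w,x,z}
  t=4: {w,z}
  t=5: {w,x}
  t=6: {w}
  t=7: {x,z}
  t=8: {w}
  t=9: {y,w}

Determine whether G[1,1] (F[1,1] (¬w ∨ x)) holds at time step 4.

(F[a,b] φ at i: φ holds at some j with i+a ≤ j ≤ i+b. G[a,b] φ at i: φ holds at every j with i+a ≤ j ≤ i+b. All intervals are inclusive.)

Check F[1,1] (¬w ∨ x) at every j in [5,5]:
  j=5: fails (none in [6,6])
Fails at j=5 → formula fails.

Does not hold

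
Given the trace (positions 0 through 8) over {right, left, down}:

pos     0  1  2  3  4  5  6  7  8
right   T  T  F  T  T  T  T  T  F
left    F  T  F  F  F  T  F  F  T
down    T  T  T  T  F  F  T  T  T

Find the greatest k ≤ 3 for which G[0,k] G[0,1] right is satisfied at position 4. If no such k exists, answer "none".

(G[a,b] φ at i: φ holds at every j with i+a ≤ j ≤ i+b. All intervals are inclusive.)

2

G[0,1] right must hold from j=4 onward; find where it first fails.
  j=4: holds
  j=5: holds
  j=6: holds
  j=7: fails
Holds on [4,6], so largest k = 2.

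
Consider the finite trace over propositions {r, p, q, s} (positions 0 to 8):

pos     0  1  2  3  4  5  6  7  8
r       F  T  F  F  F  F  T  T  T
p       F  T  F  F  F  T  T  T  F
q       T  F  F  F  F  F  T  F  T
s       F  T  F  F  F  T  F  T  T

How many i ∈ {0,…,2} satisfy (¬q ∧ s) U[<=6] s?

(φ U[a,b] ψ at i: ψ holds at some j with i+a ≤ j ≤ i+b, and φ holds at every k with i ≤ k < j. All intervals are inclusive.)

1

Evaluate at each i in [0,2]:
  i=0: ✗ (lhs fails at k=0 before rhs at j=1)
  i=1: ✓ (rhs at j=1)
  i=2: ✗ (lhs fails at k=2 before rhs at j=5)
Positions where it holds: {1} → 1.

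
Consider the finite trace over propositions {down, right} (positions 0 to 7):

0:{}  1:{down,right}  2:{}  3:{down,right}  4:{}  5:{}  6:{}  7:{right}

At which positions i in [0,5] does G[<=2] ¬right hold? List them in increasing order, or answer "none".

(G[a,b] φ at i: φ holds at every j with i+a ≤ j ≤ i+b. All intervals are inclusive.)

4

Evaluate at each i in [0,5]:
  i=0: ✗ (fails at j=1)
  i=1: ✗ (fails at j=1)
  i=2: ✗ (fails at j=3)
  i=3: ✗ (fails at j=3)
  i=4: ✓ (all of [4,6])
  i=5: ✗ (fails at j=7)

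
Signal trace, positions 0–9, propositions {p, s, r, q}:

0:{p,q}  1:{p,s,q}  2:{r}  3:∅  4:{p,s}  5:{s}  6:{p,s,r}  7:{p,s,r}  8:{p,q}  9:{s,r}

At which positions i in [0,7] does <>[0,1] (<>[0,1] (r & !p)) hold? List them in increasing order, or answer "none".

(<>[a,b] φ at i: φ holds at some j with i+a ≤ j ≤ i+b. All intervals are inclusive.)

0, 1, 2, 7

Evaluate at each i in [0,7]:
  i=0: ✓ (witness j=1)
  i=1: ✓ (witness j=1)
  i=2: ✓ (witness j=2)
  i=3: ✗ (none in [3,4])
  i=4: ✗ (none in [4,5])
  i=5: ✗ (none in [5,6])
  i=6: ✗ (none in [6,7])
  i=7: ✓ (witness j=8)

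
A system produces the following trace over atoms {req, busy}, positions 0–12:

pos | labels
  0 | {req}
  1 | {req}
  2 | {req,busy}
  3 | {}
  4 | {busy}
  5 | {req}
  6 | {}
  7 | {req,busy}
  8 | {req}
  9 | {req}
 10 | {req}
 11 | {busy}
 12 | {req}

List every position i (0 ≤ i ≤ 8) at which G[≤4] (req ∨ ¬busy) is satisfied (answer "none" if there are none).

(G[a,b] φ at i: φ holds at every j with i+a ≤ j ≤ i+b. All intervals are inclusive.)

Evaluate at each i in [0,8]:
  i=0: ✗ (fails at j=4)
  i=1: ✗ (fails at j=4)
  i=2: ✗ (fails at j=4)
  i=3: ✗ (fails at j=4)
  i=4: ✗ (fails at j=4)
  i=5: ✓ (all of [5,9])
  i=6: ✓ (all of [6,10])
  i=7: ✗ (fails at j=11)
  i=8: ✗ (fails at j=11)

5, 6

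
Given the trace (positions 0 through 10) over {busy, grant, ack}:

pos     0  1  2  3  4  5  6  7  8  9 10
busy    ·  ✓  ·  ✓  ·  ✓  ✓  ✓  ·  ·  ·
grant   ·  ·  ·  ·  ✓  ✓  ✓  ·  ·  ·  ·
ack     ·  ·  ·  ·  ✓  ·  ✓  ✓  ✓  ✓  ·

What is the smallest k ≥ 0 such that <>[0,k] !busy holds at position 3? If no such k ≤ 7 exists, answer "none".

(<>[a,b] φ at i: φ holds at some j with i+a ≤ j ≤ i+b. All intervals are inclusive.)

1

Scan j = 3,4,… for !busy:
  j=3: fails
  j=4: holds
First hit at j=4, so smallest k = 4-3 = 1.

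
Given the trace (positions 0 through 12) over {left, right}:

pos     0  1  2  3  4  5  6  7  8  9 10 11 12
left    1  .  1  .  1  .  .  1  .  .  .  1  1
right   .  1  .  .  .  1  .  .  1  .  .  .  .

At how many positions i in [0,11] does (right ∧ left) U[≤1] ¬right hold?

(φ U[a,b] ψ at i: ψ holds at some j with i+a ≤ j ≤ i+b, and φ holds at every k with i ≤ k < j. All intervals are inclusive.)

Evaluate at each i in [0,11]:
  i=0: ✓ (rhs at j=0)
  i=1: ✗ (lhs fails at k=1 before rhs at j=2)
  i=2: ✓ (rhs at j=2)
  i=3: ✓ (rhs at j=3)
  i=4: ✓ (rhs at j=4)
  i=5: ✗ (lhs fails at k=5 before rhs at j=6)
  i=6: ✓ (rhs at j=6)
  i=7: ✓ (rhs at j=7)
  i=8: ✗ (lhs fails at k=8 before rhs at j=9)
  i=9: ✓ (rhs at j=9)
  i=10: ✓ (rhs at j=10)
  i=11: ✓ (rhs at j=11)
Positions where it holds: {0, 2, 3, 4, 6, 7, 9, 10, 11} → 9.

9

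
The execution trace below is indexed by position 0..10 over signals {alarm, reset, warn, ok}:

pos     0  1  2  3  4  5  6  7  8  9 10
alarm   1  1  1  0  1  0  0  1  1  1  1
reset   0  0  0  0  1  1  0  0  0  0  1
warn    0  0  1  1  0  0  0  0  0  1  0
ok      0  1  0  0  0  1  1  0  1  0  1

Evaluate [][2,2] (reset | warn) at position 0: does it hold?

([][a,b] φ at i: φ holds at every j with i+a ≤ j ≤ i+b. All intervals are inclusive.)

Holds

Check (reset | warn) at every j in [2,2]:
  j=2: true
All positions satisfy it → formula holds.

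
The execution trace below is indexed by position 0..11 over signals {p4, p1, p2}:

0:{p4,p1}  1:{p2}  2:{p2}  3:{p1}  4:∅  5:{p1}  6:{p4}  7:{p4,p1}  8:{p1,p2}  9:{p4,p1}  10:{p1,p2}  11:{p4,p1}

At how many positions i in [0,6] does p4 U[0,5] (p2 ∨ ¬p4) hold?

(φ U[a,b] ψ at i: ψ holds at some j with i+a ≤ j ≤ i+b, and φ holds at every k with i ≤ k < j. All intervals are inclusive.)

Evaluate at each i in [0,6]:
  i=0: ✓ (rhs at j=1; lhs holds on [0,0])
  i=1: ✓ (rhs at j=1)
  i=2: ✓ (rhs at j=2)
  i=3: ✓ (rhs at j=3)
  i=4: ✓ (rhs at j=4)
  i=5: ✓ (rhs at j=5)
  i=6: ✓ (rhs at j=8; lhs holds on [6,7])
Positions where it holds: {0, 1, 2, 3, 4, 5, 6} → 7.

7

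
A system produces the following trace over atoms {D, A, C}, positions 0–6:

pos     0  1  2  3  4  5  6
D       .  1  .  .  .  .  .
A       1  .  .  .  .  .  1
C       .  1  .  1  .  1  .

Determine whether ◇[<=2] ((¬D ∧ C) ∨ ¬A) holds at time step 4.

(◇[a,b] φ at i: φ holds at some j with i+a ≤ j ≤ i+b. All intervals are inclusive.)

Check ((¬D ∧ C) ∨ ¬A) at each j in [4,6]:
  j=4: true
  j=5: true
  j=6: false
Found at j=4 → formula holds.

Yes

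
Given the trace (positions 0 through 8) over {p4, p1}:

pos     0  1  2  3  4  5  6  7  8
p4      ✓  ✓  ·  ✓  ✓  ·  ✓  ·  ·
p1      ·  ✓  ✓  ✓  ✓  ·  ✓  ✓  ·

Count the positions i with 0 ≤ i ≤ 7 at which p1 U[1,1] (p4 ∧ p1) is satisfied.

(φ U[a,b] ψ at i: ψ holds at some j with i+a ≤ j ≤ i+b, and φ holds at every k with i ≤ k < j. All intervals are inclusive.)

Evaluate at each i in [0,7]:
  i=0: ✗ (lhs fails at k=0 before rhs at j=1)
  i=1: ✗ (no rhs in [2,2])
  i=2: ✓ (rhs at j=3; lhs holds on [2,2])
  i=3: ✓ (rhs at j=4; lhs holds on [3,3])
  i=4: ✗ (no rhs in [5,5])
  i=5: ✗ (lhs fails at k=5 before rhs at j=6)
  i=6: ✗ (no rhs in [7,7])
  i=7: ✗ (no rhs in [8,8])
Positions where it holds: {2, 3} → 2.

2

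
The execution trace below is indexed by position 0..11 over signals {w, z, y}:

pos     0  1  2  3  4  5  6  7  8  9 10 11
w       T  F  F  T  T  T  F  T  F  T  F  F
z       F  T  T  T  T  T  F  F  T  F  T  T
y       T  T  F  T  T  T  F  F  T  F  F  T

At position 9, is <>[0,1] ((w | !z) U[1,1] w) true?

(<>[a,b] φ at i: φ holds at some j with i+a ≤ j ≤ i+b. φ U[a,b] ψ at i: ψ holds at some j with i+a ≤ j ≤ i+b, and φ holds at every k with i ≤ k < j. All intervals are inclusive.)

False

Check ((w | !z) U[1,1] w) at each j in [9,10]:
  j=9: fails
  j=10: fails
No position in the window satisfies it → formula fails.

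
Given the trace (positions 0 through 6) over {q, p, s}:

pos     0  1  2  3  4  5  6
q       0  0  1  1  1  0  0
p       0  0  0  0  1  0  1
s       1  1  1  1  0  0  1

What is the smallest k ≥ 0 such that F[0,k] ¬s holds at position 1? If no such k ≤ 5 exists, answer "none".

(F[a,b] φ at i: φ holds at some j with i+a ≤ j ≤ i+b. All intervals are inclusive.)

3

Scan j = 1,2,… for ¬s:
  j=1: fails
  j=2: fails
  j=3: fails
  j=4: holds
First hit at j=4, so smallest k = 4-1 = 3.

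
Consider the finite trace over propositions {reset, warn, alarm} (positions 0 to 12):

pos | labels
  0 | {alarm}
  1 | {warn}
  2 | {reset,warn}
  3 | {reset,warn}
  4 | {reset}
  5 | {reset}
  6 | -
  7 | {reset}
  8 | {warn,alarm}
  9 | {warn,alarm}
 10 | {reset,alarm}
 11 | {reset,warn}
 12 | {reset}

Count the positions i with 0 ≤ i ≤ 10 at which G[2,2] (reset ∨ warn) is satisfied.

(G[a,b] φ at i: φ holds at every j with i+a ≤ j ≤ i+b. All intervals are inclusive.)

10

Evaluate at each i in [0,10]:
  i=0: ✓ (all of [2,2])
  i=1: ✓ (all of [3,3])
  i=2: ✓ (all of [4,4])
  i=3: ✓ (all of [5,5])
  i=4: ✗ (fails at j=6)
  i=5: ✓ (all of [7,7])
  i=6: ✓ (all of [8,8])
  i=7: ✓ (all of [9,9])
  i=8: ✓ (all of [10,10])
  i=9: ✓ (all of [11,11])
  i=10: ✓ (all of [12,12])
Positions where it holds: {0, 1, 2, 3, 5, 6, 7, 8, 9, 10} → 10.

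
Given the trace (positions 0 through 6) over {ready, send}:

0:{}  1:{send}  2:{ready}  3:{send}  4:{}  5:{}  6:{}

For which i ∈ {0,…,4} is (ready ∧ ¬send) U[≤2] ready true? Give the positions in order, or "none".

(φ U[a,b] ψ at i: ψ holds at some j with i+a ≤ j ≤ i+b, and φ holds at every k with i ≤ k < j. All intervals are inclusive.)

2

Evaluate at each i in [0,4]:
  i=0: ✗ (lhs fails at k=0 before rhs at j=2)
  i=1: ✗ (lhs fails at k=1 before rhs at j=2)
  i=2: ✓ (rhs at j=2)
  i=3: ✗ (no rhs in [3,5])
  i=4: ✗ (no rhs in [4,6])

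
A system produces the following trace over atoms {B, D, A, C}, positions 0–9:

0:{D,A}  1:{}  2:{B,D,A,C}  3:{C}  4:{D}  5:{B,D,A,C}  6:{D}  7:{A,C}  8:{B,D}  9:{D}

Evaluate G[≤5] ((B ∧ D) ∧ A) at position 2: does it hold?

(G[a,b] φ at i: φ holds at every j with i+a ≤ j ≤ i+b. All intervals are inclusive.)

Does not hold

Check ((B ∧ D) ∧ A) at every j in [2,7]:
  j=2: true
  j=3: false
  j=4: false
  j=5: true
  j=6: false
  j=7: false
Fails at j=3 → formula fails.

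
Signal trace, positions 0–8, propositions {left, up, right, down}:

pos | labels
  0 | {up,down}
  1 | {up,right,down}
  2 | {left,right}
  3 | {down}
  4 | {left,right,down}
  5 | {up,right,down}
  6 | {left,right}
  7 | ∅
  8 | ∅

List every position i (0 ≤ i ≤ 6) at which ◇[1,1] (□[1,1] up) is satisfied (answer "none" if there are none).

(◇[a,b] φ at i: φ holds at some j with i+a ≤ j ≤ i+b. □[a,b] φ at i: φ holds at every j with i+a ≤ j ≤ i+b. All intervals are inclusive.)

Evaluate at each i in [0,6]:
  i=0: ✗ (none in [1,1])
  i=1: ✗ (none in [2,2])
  i=2: ✗ (none in [3,3])
  i=3: ✓ (witness j=4)
  i=4: ✗ (none in [5,5])
  i=5: ✗ (none in [6,6])
  i=6: ✗ (none in [7,7])

3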